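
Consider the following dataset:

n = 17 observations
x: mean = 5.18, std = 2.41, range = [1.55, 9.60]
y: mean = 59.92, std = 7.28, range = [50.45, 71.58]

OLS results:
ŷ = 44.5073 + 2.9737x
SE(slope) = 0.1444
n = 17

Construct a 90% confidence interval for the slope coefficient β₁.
The 90% CI for β₁ is (2.7206, 3.2268)

Confidence interval for the slope:

The 90% CI for β₁ is: β̂₁ ± t*(α/2, n-2) × SE(β̂₁)

Step 1: Find critical t-value
- Confidence level = 0.9
- Degrees of freedom = n - 2 = 17 - 2 = 15
- t*(α/2, 15) = 1.7531

Step 2: Calculate margin of error
Margin = 1.7531 × 0.1444 = 0.2531

Step 3: Construct interval
CI = 2.9737 ± 0.2531
CI = (2.7206, 3.2268)

Interpretation: We are 90% confident that the true slope β₁ lies between 2.7206 and 3.2268.
The interval does not include 0, suggesting a significant linear relationship.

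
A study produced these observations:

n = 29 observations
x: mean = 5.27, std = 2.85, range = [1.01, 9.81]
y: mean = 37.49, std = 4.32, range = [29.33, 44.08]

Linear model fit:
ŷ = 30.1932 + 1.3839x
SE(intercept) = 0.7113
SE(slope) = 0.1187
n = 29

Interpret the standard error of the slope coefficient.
SE(β̂₁) = 0.1187 is the estimated standard deviation of the slope estimate across repeated samples; relative to β̂₁ = 1.3839 that is 8.6%, a precise estimate.

What SE measures:
- The standard error quantifies the sampling variability of the coefficient estimate
- It is the estimated standard deviation of β̂₁ across hypothetical repeated samples of the same size
- Smaller SE → more precise estimate

Relative precision:
- SE / |β̂₁| = 0.1187 / 1.3839 = 8.6%
- Rule of thumb (under 20%: precise; 20% to under 50%: moderately precise; 50% or more: imprecise) → precise

Link to interval estimation: a confidence interval for β₁ is β̂₁ ± t* × 0.1187, so SE sets the half-width per unit of t*.

What drives SE(β̂₁): wider spread of x values → smaller SE; more residual scatter → larger SE.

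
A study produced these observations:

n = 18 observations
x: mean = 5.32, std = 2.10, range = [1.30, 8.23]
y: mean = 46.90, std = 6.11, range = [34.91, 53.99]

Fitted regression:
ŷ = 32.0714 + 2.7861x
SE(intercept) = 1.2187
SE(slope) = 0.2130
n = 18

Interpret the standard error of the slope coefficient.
SE(β̂₁) = 0.2130 is the estimated standard deviation of the slope estimate across repeated samples; relative to β̂₁ = 2.7861 that is 7.6%, a precise estimate.

What SE measures:
- The standard error quantifies the sampling variability of the coefficient estimate
- It is the estimated standard deviation of β̂₁ across hypothetical repeated samples of the same size
- Smaller SE → more precise estimate

Relative precision:
- SE / |β̂₁| = 0.2130 / 2.7861 = 7.6%
- Rule of thumb (under 20%: precise; 20% to under 50%: moderately precise; 50% or more: imprecise) → precise

Link to the t-test: t = β̂₁ / SE(β̂₁) = 2.7861 / 0.2130 = 13.0803, the statistic for H₀: β₁ = 0.

What drives SE(β̂₁): more residual scatter → larger SE; larger n (here n = 18) → smaller SE.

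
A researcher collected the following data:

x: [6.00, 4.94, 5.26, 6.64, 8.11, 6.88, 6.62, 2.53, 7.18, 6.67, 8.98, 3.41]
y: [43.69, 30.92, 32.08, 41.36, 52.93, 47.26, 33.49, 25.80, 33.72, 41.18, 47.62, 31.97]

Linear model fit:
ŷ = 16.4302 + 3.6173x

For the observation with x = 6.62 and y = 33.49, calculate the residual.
Residual = -6.8867

The residual is the difference between the actual value and the predicted value:

Residual = y - ŷ

Step 1: Calculate predicted value
ŷ = 16.4302 + 3.6173 × 6.62
ŷ = 40.3767

Step 2: Calculate residual
Residual = 33.49 - 40.3767
Residual = -6.8867

Sign check: y < ŷ, so the point is below the line and the fit overestimates here.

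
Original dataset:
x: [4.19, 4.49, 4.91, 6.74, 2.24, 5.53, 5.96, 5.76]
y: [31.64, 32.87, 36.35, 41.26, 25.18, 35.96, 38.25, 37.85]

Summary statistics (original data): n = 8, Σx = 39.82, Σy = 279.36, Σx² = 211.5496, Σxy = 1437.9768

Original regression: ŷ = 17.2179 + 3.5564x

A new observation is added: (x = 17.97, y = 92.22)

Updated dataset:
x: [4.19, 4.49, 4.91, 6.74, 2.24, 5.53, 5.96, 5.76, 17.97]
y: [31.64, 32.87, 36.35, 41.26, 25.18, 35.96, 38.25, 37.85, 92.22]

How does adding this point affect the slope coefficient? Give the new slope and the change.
New slope β₁ = 4.3405 versus 3.5564 before: a change of +0.7841 (+22.0%).

The new point has HIGH LEVERAGE: x = 17.97 is far from the original mean x̄ = 39.82/8 ≈ 4.98 (original range [2.24, 6.74]).

Step 1: Update the sums with the new point (n goes from 8 to 9)
Σx  = 39.82 + 17.97 = 57.79
Σy  = 279.36 + 92.22 = 371.58
Σx² = 211.5496 + 17.97² = 211.5496 + 322.9209 = 534.4705
Σxy = 1437.9768 + 17.97×92.22 = 1437.9768 + 1657.1934 = 3095.1702

Step 2: Recompute the slope with b₁ = (nΣxy − ΣxΣy) / (nΣx² − (Σx)²)
Numerator   = 9×3095.1702 − 57.79×371.58 = 27856.5318 − 21473.6082 = 6382.9236
Denominator = 9×534.4705 − 57.79² = 4810.2345 − 3339.6841 = 1470.5504
b₁(new) = 6382.9236 / 1470.5504 = 4.3405

(Same formula on the original sums: (8×1437.9768 − 39.82×279.36) / (8×211.5496 − 39.82²) = 379.6992 / 106.7644 = 3.5564, matching the given fit.)

Step 3: Change in slope
Δβ₁ = 4.3405 − 3.5564 = +0.7841
Relative change = +0.7841 / 3.5564 × 100% = +22.0%
→ the slope increases when the point is added.

A high-leverage point only changes the slope if it is off the original line; here y = 92.22 is above the original trend, so the slope increases.
In practice: examine leverage (hᵢ) and Cook's distance rather than deleting it automatically; check such a point for data-entry or measurement error.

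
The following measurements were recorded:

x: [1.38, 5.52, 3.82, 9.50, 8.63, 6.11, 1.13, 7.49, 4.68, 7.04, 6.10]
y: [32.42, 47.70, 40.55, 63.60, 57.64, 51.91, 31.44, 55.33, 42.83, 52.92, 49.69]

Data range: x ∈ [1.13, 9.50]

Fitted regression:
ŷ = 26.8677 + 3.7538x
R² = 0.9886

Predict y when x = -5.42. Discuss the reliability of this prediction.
ŷ = 6.5221 (extrapolation — x = -5.42 lies outside [1.13, 9.50], so reliability is low).

Prediction calculation:
ŷ = 26.8677 + 3.7538 × (-5.42)
ŷ = 6.5221

Reliability:
- Data range: x ∈ [1.13, 9.50]
- Prediction point: x = -5.42 is 6.55 units below the observed range → this is EXTRAPOLATION, not interpolation

Why that matters here:
- The linear relationship may not hold outside the observed range
- The standard error of prediction grows with (x − x̄)², and x = -5.42 is far from x̄ = 5.58

The R² = 0.9886 only validates the fit within [1.13, 9.50]; treat ŷ = 6.5221 with caution.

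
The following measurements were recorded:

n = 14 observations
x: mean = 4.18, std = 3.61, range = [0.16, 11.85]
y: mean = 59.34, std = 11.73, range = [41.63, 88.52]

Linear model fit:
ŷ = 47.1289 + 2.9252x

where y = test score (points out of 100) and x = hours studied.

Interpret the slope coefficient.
An increase of one hour in study time is associated with a 2.9252 points increase in predicted test score.

β₁ = 2.9252 is the change in predicted test score (points) per additional hour of study time.

Interpretation:
- Study time up by 1 hour → predicted test score increases by 2.9252 points
- The effect is assumed constant over the observed range of x (linearity)
- The slope describes association in these data, not necessarily a causal effect

(β₀ = 47.1289 is the fitted value at x = 0 and is not part of the slope interpretation.)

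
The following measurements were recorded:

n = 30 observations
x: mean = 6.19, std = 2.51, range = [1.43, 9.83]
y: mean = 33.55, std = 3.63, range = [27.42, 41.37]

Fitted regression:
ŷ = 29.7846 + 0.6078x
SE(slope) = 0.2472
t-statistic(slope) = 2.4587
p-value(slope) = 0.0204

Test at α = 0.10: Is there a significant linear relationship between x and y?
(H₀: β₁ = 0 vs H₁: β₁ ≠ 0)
p-value = 0.0204 < α = 0.10, so we reject H₀. The relationship is significant.

Hypothesis test for the slope coefficient:

H₀: β₁ = 0 (no linear relationship)
H₁: β₁ ≠ 0 (linear relationship exists)

Test statistic: t = β̂₁ / SE(β̂₁) = 0.6078 / 0.2472 = 2.4587

The p-value (0.0204) is the probability, under H₀, of a t-statistic at least as extreme as |t| = 2.4587 (two-sided, df = n − 2 = 28).

Decision rule: reject H₀ if p-value < α.
p-value = 0.0204 < α = 0.10 → reject H₀.

At α = 0.10 the data do provide convincing evidence of a nonzero slope.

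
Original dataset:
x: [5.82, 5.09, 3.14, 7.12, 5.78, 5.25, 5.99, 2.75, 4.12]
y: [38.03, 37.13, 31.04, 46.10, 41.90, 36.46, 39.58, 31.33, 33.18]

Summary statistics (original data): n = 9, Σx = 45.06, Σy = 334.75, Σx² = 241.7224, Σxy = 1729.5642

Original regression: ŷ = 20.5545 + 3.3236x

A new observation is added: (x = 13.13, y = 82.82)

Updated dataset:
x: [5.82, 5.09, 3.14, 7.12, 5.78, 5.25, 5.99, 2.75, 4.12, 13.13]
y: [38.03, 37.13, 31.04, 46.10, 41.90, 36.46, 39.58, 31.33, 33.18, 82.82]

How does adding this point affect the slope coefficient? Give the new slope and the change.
New slope β₁ = 5.1270 versus 3.3236 before: a change of +1.8034 (+54.3%).

x = 13.13 lies well outside the original x-range [2.75, 7.12] (x̄ ≈ 5.01), so this observation has high leverage and can move the slope substantially.

Step 1: Update the sums with the new point (n goes from 9 to 10)
Σx  = 45.06 + 13.13 = 58.19
Σy  = 334.75 + 82.82 = 417.57
Σx² = 241.7224 + 13.13² = 241.7224 + 172.3969 = 414.1193
Σxy = 1729.5642 + 13.13×82.82 = 1729.5642 + 1087.4266 = 2816.9908

Step 2: Recompute the slope with b₁ = (nΣxy − ΣxΣy) / (nΣx² − (Σx)²)
Numerator   = 10×2816.9908 − 58.19×417.57 = 28169.9080 − 24298.3983 = 3871.5097
Denominator = 10×414.1193 − 58.19² = 4141.1930 − 3386.0761 = 755.1169
b₁(new) = 3871.5097 / 755.1169 = 5.1270

(Same formula on the original sums: (9×1729.5642 − 45.06×334.75) / (9×241.7224 − 45.06²) = 482.2428 / 145.0980 = 3.3236, matching the given fit.)

Step 3: Change in slope
Δβ₁ = 5.1270 − 3.3236 = +1.8034
Relative change = +1.8034 / 3.3236 × 100% = +54.3%
→ the slope increases when the point is added.

A high-leverage point only changes the slope if it is off the original line; here y = 82.82 is above the original trend, so the slope increases.
In practice: check such a point for data-entry or measurement error.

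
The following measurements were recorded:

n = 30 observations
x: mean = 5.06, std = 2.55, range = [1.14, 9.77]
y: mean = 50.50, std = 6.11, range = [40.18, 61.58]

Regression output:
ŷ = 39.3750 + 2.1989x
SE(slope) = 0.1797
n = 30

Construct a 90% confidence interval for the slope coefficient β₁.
The 90% CI for β₁ is (1.8932, 2.5046)

Confidence interval for the slope:

The 90% CI for β₁ is: β̂₁ ± t*(α/2, n-2) × SE(β̂₁)

Step 1: Find critical t-value
- Confidence level = 0.9
- Degrees of freedom = n - 2 = 30 - 2 = 28
- t*(α/2, 28) = 1.7011

Step 2: Calculate margin of error
Margin = 1.7011 × 0.1797 = 0.3057

Step 3: Construct interval
CI = 2.1989 ± 0.3057
CI = (1.8932, 2.5046)

Interpretation: We are 90% confident that the true slope β₁ lies between 1.8932 and 2.5046.
The interval does not include 0, suggesting a significant linear relationship.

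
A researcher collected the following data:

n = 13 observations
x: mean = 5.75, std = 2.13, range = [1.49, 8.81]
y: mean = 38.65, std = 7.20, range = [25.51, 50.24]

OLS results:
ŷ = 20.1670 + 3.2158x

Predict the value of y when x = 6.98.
ŷ = 42.6133

To predict y for x = 6.98, substitute into the regression equation:

ŷ = 20.1670 + 3.2158 × 6.98
ŷ = 20.1670 + 22.4463
ŷ = 42.6133

This is the fitted mean response at that x — an individual observation would come with a wider prediction interval.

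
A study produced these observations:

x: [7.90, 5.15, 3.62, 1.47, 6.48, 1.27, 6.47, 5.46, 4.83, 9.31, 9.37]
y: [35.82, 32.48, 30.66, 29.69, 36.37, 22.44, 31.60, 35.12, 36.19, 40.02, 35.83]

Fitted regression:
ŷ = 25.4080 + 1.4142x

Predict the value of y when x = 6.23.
ŷ = 34.2185

x = 6.23 lies inside the observed range [1.27, 9.37], so the fitted equation applies directly:

ŷ = 25.4080 + 1.4142 × 6.23
ŷ = 25.4080 + 8.8105
ŷ = 34.2185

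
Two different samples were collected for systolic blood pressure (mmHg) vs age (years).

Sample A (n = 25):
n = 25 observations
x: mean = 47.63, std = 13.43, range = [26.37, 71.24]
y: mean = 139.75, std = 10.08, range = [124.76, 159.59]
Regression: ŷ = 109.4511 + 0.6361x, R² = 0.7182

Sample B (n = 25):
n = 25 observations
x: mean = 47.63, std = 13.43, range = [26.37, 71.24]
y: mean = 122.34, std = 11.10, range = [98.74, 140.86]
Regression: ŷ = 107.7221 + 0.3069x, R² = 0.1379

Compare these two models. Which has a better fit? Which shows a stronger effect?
Model A has the better fit (R² = 0.7182 vs 0.1379). Model A shows the stronger effect (|β₁| = 0.6361 vs 0.3069).

Model Comparison:

Fit — compare R²:
- Model A: R² = 0.7182 → 71.82% of variance in blood pressure explained
- Model B: R² = 0.1379 → 13.79% of variance in blood pressure explained
- 0.7182 > 0.1379 → Model A has the better fit

Effect size (slope magnitude):
- Model A: β₁ = 0.6361 → predicted blood pressure rises 0.6361 mmHg per additional year of age
- Model B: β₁ = 0.3069 → predicted blood pressure rises 0.3069 mmHg per additional year of age
- |0.6361| > |0.3069| → Model A shows the stronger marginal effect

Note: A steeper slope doesn't make a better model if the scatter around the line is large.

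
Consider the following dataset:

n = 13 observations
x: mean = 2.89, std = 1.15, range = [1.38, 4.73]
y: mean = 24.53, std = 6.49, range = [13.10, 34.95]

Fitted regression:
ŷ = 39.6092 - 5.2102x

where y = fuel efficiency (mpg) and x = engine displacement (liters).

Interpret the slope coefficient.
For each additional liter of engine displacement, predicted fuel efficiency decreases by approximately 5.2102 mpg.

The slope coefficient β₁ = -5.2102 represents the marginal effect of engine displacement on fuel efficiency.

Interpretation:
- Engine displacement up by 1 liter → predicted fuel efficiency decreases by 5.2102 mpg
- The effect is assumed constant over the observed range of x (linearity)
- The sign (−) gives the direction; the magnitude 5.2102 gives the size of the effect per liter

The intercept β₀ = 39.6092 is the predicted fuel efficiency when engine displacement = 0; since the smallest observed x is 1.38, this is an extrapolation and mainly anchors the line.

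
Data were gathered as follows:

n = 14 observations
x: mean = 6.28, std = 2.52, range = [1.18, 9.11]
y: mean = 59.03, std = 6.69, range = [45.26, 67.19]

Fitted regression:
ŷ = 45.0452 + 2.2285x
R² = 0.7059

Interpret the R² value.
R² = 0.7059 means 70.59% of the variation in y is explained by the linear relationship with x. This indicates a strong fit.

R² = 1 − SS_res/SS_tot compares the residual scatter to the total scatter of y about its mean.

Here R² = 0.7059:
- Explained: 70.59% of the variation in y
- Unexplained (residual): 100% − 70.59% = 29.41%
- Rule of thumb (below 0.3 weak; 0.3 to below 0.7 moderate; 0.7 and above strong) → strong

Equivalently, for simple linear regression R² = r², so |r| = √0.7059 ≈ 0.8402.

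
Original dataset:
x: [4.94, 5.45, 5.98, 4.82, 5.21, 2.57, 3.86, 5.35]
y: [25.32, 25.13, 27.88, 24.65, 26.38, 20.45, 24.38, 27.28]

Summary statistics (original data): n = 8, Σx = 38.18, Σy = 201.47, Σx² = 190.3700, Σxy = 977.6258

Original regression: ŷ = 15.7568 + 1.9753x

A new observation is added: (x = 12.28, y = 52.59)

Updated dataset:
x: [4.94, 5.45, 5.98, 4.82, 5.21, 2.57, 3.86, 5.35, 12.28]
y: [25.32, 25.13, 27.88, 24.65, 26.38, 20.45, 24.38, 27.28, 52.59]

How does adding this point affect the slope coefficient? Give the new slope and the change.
The slope changes from 1.9753 to 3.4160 (change of +1.4407, or +72.9%).

x = 12.28 lies well outside the original x-range [2.57, 5.98] (x̄ ≈ 4.77), so this observation has high leverage and can move the slope substantially.

Step 1: Update the sums with the new point (n goes from 8 to 9)
Σx  = 38.18 + 12.28 = 50.46
Σy  = 201.47 + 52.59 = 254.06
Σx² = 190.3700 + 12.28² = 190.3700 + 150.7984 = 341.1684
Σxy = 977.6258 + 12.28×52.59 = 977.6258 + 645.8052 = 1623.4310

Step 2: Recompute the slope with b₁ = (nΣxy − ΣxΣy) / (nΣx² − (Σx)²)
Numerator   = 9×1623.4310 − 50.46×254.06 = 14610.8790 − 12819.8676 = 1791.0114
Denominator = 9×341.1684 − 50.46² = 3070.5156 − 2546.2116 = 524.3040
b₁(new) = 1791.0114 / 524.3040 = 3.4160

(Same formula on the original sums: (8×977.6258 − 38.18×201.47) / (8×190.3700 − 38.18²) = 128.8818 / 65.2476 = 1.9753, matching the given fit.)

Step 3: Change in slope
Δβ₁ = 3.4160 − 1.9753 = +1.4407
Relative change = +1.4407 / 1.9753 × 100% = +72.9%
→ the slope increases when the point is added.

A high-leverage point only changes the slope if it is off the original line; here y = 52.59 is above the original trend, so the slope increases.
In practice: check such a point for data-entry or measurement error; examine leverage (hᵢ) and Cook's distance rather than deleting it automatically.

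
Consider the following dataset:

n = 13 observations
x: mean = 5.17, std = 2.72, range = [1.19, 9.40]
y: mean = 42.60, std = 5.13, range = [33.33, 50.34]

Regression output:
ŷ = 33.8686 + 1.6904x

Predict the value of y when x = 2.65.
ŷ = 38.3482

To predict y for x = 2.65, substitute into the regression equation:

ŷ = 33.8686 + 1.6904 × 2.65
ŷ = 33.8686 + 4.4796
ŷ = 38.3482

This is the fitted mean response at that x — an individual observation would come with a wider prediction interval.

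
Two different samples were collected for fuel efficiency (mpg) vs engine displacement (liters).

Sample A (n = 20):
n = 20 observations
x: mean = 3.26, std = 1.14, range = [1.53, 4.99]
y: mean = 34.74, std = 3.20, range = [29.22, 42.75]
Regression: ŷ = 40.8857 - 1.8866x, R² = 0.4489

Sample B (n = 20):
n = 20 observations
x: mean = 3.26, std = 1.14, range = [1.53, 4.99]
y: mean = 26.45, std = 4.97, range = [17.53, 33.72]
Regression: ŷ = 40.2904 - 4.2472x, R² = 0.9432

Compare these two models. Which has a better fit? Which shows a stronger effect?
Model B has the better fit (R² = 0.9432 vs 0.4489). Model B shows the stronger effect (|β₁| = 4.2472 vs 1.8866).

Model Comparison:

Fit — compare R²:
- Model A: R² = 0.4489 → 44.89% of variance in fuel efficiency explained
- Model B: R² = 0.9432 → 94.32% of variance in fuel efficiency explained
- 0.9432 > 0.4489 → Model B has the better fit

Effect size (slope magnitude):
- Model A: β₁ = -1.8866 → predicted fuel efficiency falls 1.8866 mpg per additional liter of engine displacement
- Model B: β₁ = -4.2472 → predicted fuel efficiency falls 4.2472 mpg per additional liter of engine displacement
- |-1.8866| < |-4.2472| → Model B shows the stronger marginal effect

Notes:
- A better fit (higher R²) doesn't necessarily mean a more important relationship.
- The two samples could reflect different populations, time periods, or measurement quality.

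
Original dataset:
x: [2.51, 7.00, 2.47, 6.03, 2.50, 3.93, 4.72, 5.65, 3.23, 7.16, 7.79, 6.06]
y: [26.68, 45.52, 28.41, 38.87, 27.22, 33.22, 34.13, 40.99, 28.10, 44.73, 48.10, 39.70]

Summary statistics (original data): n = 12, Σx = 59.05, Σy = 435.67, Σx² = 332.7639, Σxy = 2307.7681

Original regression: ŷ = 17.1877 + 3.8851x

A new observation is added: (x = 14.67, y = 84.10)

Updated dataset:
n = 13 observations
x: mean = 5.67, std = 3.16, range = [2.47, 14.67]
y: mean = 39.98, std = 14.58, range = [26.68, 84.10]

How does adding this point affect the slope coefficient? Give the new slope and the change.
The slope changes from 3.8851 to 4.5721 (change of +0.6870, or +17.7%).

The new point has HIGH LEVERAGE: x = 14.67 is far from the original mean x̄ = 59.05/12 ≈ 4.92 (original range [2.47, 7.79]).

Step 1: Update the sums with the new point (n goes from 12 to 13)
Σx  = 59.05 + 14.67 = 73.72
Σy  = 435.67 + 84.10 = 519.77
Σx² = 332.7639 + 14.67² = 332.7639 + 215.2089 = 547.9728
Σxy = 2307.7681 + 14.67×84.10 = 2307.7681 + 1233.7470 = 3541.5151

Step 2: Recompute the slope with b₁ = (nΣxy − ΣxΣy) / (nΣx² − (Σx)²)
Numerator   = 13×3541.5151 − 73.72×519.77 = 46039.6963 − 38317.4444 = 7722.2519
Denominator = 13×547.9728 − 73.72² = 7123.6464 − 5434.6384 = 1689.0080
b₁(new) = 7722.2519 / 1689.0080 = 4.5721

(Same formula on the original sums: (12×2307.7681 − 59.05×435.67) / (12×332.7639 − 59.05²) = 1966.9037 / 506.2643 = 3.8851, matching the given fit.)

Step 3: Change in slope
Δβ₁ = 4.5721 − 3.8851 = +0.6870
Relative change = +0.6870 / 3.8851 × 100% = +17.7%
→ the slope increases when the point is added.

A high-leverage point only changes the slope if it is off the original line; here y = 84.10 is above the original trend, so the slope increases.
In practice: refit with and without it and report both if conclusions differ.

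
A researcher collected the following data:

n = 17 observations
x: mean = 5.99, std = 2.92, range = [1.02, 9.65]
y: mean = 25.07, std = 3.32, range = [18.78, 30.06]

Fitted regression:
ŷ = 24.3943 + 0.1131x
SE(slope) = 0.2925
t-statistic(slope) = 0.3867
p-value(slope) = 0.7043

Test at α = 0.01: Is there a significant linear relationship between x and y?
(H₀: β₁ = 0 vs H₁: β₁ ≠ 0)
Fail to reject H₀: p-value = 0.7043 ≥ α = 0.01. The linear relationship is not significant at the 1% level.

Hypothesis test for the slope coefficient:

H₀: β₁ = 0 (no linear relationship)
H₁: β₁ ≠ 0 (linear relationship exists)

Test statistic: t = β̂₁ / SE(β̂₁) = 0.1131 / 0.2925 = 0.3867

p = 0.7043: how often a slope estimate this far from 0 (in SE units) would arise by chance if β₁ were truly 0.

Decision rule: reject H₀ if p-value < α.
p-value = 0.7043 ≥ α = 0.01 → fail to reject H₀.

At α = 0.01 the data do not provide convincing evidence of a nonzero slope.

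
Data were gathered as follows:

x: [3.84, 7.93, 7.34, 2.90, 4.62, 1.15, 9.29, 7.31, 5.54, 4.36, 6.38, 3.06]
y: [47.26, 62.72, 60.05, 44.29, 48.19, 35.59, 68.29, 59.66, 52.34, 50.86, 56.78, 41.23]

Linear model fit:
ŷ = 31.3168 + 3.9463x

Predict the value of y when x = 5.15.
ŷ = 51.6402

To predict y for x = 5.15, substitute into the regression equation:

ŷ = 31.3168 + 3.9463 × 5.15
ŷ = 31.3168 + 20.3234
ŷ = 51.6402

This is the fitted mean response at that x — an individual observation would come with a wider prediction interval.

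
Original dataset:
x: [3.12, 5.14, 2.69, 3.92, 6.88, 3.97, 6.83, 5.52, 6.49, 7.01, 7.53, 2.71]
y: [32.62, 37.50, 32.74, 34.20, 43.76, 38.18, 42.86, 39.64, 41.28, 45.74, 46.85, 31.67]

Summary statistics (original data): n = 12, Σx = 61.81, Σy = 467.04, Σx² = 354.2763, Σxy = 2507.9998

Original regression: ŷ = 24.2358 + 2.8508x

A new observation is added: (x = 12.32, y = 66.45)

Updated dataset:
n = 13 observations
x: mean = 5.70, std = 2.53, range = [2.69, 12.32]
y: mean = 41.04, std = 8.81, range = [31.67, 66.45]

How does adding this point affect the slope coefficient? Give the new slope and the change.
New slope β₁ = 3.4139 versus 2.8508 before: a change of +0.5631 (+19.8%).

x = 12.32 lies well outside the original x-range [2.69, 7.53] (x̄ ≈ 5.15), so this observation has high leverage and can move the slope substantially.

Step 1: Update the sums with the new point (n goes from 12 to 13)
Σx  = 61.81 + 12.32 = 74.13
Σy  = 467.04 + 66.45 = 533.49
Σx² = 354.2763 + 12.32² = 354.2763 + 151.7824 = 506.0587
Σxy = 2507.9998 + 12.32×66.45 = 2507.9998 + 818.6640 = 3326.6638

Step 2: Recompute the slope with b₁ = (nΣxy − ΣxΣy) / (nΣx² − (Σx)²)
Numerator   = 13×3326.6638 − 74.13×533.49 = 43246.6294 − 39547.6137 = 3699.0157
Denominator = 13×506.0587 − 74.13² = 6578.7631 − 5495.2569 = 1083.5062
b₁(new) = 3699.0157 / 1083.5062 = 3.4139

(Same formula on the original sums: (12×2507.9998 − 61.81×467.04) / (12×354.2763 − 61.81²) = 1228.2552 / 430.8395 = 2.8508, matching the given fit.)

Step 3: Change in slope
Δβ₁ = 3.4139 − 2.8508 = +0.5631
Relative change = +0.5631 / 2.8508 × 100% = +19.8%
→ the slope increases when the point is added.

Because the point sits above the extension of the original line at a high-leverage x, it tilts the fit up.
In practice: check such a point for data-entry or measurement error.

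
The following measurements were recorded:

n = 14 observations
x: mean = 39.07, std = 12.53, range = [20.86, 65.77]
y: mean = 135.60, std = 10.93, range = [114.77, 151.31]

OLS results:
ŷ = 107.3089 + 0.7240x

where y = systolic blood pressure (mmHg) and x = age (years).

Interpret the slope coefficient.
An increase of one year in age is associated with a 0.7240 mmHg increase in predicted blood pressure.

The slope coefficient β₁ = 0.7240 represents the marginal effect of age on blood pressure.

Interpretation:
- Age up by 1 year → predicted blood pressure increases by 0.7240 mmHg
- This is a linear approximation: the same per-unit change is assumed across the whole observed x range
- The slope describes association in these data, not necessarily a causal effect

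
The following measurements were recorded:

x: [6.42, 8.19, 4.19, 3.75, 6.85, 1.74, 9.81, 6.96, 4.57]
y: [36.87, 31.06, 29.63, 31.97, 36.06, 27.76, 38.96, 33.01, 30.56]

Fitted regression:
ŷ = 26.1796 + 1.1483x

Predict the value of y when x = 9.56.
ŷ = 37.1573

To predict y for x = 9.56, substitute into the regression equation:

ŷ = 26.1796 + 1.1483 × 9.56
ŷ = 26.1796 + 10.9777
ŷ = 37.1573

This is a point prediction; actual observations scatter around it by roughly the residual standard deviation.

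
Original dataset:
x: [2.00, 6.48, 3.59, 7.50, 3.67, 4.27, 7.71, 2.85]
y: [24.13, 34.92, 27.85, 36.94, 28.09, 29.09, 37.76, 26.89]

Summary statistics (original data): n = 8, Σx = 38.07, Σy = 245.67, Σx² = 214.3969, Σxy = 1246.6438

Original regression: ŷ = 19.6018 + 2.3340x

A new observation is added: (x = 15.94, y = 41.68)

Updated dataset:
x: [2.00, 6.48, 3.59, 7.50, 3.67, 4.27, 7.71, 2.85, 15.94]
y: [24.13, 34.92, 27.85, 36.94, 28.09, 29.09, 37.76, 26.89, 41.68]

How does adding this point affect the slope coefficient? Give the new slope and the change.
Adding the point moves β₁ from 2.3340 to 1.2926, i.e. it decreases by 1.0414 (-44.6%).

The new point has HIGH LEVERAGE: x = 15.94 is far from the original mean x̄ = 38.07/8 ≈ 4.76 (original range [2.00, 7.71]).

Step 1: Update the sums with the new point (n goes from 8 to 9)
Σx  = 38.07 + 15.94 = 54.01
Σy  = 245.67 + 41.68 = 287.35
Σx² = 214.3969 + 15.94² = 214.3969 + 254.0836 = 468.4805
Σxy = 1246.6438 + 15.94×41.68 = 1246.6438 + 664.3792 = 1911.0230

Step 2: Recompute the slope with b₁ = (nΣxy − ΣxΣy) / (nΣx² − (Σx)²)
Numerator   = 9×1911.0230 − 54.01×287.35 = 17199.2070 − 15519.7735 = 1679.4335
Denominator = 9×468.4805 − 54.01² = 4216.3245 − 2917.0801 = 1299.2444
b₁(new) = 1679.4335 / 1299.2444 = 1.2926

(Same formula on the original sums: (8×1246.6438 − 38.07×245.67) / (8×214.3969 − 38.07²) = 620.4935 / 265.8503 = 2.3340, matching the given fit.)

Step 3: Change in slope
Δβ₁ = 1.2926 − 2.3340 = -1.0414
Relative change = -1.0414 / 2.3340 × 100% = -44.6%
→ the slope decreases when the point is added.

Because the point sits below the extension of the original line at a high-leverage x, it tilts the fit down.
In practice: check such a point for data-entry or measurement error.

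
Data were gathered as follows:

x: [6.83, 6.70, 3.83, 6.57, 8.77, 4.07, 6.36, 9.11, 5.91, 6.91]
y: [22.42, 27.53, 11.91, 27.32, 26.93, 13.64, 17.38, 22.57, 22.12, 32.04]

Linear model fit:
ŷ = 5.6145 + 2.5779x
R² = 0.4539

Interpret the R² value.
R² = 0.4539 means 45.39% of the variation in y is explained by the linear relationship with x. This indicates a moderate fit.

The coefficient of determination R² is the fraction of the total variation in y that the fitted line accounts for.

Here R² = 0.4539:
- Explained: 45.39% of the variation in y
- Unexplained (residual): 100% − 45.39% = 54.61%
- Rule of thumb (below 0.3 weak; 0.3 to below 0.7 moderate; 0.7 and above strong) → moderate

Note: R² says nothing about causation, and a high R² does not by itself mean the linear form is appropriate — check the residuals.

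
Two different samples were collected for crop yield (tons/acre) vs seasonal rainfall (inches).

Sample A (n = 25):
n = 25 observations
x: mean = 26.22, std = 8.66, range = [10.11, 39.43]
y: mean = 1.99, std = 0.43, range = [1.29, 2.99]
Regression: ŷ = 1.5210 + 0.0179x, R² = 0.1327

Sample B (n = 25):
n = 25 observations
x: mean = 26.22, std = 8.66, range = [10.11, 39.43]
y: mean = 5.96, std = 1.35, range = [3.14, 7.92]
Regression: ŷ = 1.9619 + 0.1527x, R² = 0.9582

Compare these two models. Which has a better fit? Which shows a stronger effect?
Model B has the better fit (R² = 0.9582 vs 0.1327). Model B shows the stronger effect (|β₁| = 0.1527 vs 0.0179).

Model Comparison:

Which explains more variance? (R²)
- Model A: R² = 0.1327 → 13.27% of variance in crop yield explained
- Model B: R² = 0.9582 → 95.82% of variance in crop yield explained
- 0.9582 > 0.1327 → Model B has the better fit

Which has the larger per-inch effect? (|β₁|)
- Model A: β₁ = 0.0179 → predicted crop yield rises 0.0179 tons/acre per additional inch of rainfall
- Model B: β₁ = 0.1527 → predicted crop yield rises 0.1527 tons/acre per additional inch of rainfall
- |0.0179| < |0.1527| → Model B shows the stronger marginal effect

Note: The two samples could reflect different populations, time periods, or measurement quality.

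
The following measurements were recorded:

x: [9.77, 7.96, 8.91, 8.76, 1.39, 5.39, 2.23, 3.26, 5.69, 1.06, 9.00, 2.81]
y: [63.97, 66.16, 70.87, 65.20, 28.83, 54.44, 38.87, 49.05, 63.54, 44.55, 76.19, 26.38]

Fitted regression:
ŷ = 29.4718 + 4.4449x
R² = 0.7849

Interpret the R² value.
About 78.49% of the variability in y is accounted for by the regression on x (R² = 0.7849) — a strong linear fit.

R² = 1 − SS_res/SS_tot compares the residual scatter to the total scatter of y about its mean.

Here R² = 0.7849:
- Explained: 78.49% of the variation in y
- Unexplained (residual): 100% − 78.49% = 21.51%
- Rule of thumb (below 0.3 weak; 0.3 to below 0.7 moderate; 0.7 and above strong) → strong

Calculation: R² = 1 − (SS_res / SS_tot), where SS_res is the sum of squared residuals and SS_tot the total sum of squares.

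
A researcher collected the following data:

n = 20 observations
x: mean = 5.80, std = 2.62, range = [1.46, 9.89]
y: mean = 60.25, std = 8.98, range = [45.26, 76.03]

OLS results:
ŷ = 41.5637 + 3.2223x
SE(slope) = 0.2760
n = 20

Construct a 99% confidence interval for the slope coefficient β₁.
The 99% CI for β₁ is (2.4279, 4.0167)

Confidence interval for the slope:

The 99% CI for β₁ is: β̂₁ ± t*(α/2, n-2) × SE(β̂₁)

Step 1: Find critical t-value
- Confidence level = 0.99
- Degrees of freedom = n - 2 = 20 - 2 = 18
- t*(α/2, 18) = 2.8784

Step 2: Calculate margin of error
Margin = 2.8784 × 0.2760 = 0.7944

Step 3: Construct interval
CI = 3.2223 ± 0.7944
CI = (2.4279, 4.0167)

Interpretation: intervals built this way capture the true β₁ in 99% of repeated samples; here the plausible range for the per-unit effect of x on y is 2.4279 to 4.0167.
Both endpoints are positive, so the data support a genuinely positive slope at this confidence level.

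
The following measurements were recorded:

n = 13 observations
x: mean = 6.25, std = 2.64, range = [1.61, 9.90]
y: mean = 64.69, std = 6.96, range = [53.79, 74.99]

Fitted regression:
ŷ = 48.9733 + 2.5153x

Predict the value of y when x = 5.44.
ŷ = 62.6565

Plug x = 5.44 into the fitted line:

ŷ = 48.9733 + 2.5153 × 5.44
ŷ = 48.9733 + 13.6832
ŷ = 62.6565

This is a point prediction; actual observations scatter around it by roughly the residual standard deviation.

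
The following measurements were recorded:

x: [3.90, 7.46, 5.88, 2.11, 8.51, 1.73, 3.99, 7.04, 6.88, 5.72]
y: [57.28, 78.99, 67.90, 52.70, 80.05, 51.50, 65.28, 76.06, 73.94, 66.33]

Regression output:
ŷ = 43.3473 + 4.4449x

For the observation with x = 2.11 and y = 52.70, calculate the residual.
Residual = -0.0260

The residual is the difference between the actual value and the predicted value:

Residual = y - ŷ

Step 1: Calculate predicted value
ŷ = 43.3473 + 4.4449 × 2.11
ŷ = 52.7260

Step 2: Calculate residual
Residual = 52.70 - 52.7260
Residual = -0.0260

Sign check: y < ŷ, so the point is below the line and the fit overestimates here.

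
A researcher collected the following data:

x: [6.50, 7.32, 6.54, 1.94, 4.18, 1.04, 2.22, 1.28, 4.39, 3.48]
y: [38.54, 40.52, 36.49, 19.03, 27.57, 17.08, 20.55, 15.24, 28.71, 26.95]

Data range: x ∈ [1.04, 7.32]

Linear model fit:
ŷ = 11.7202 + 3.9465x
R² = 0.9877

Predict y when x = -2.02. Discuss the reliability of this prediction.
ŷ = 3.7483 (extrapolation — x = -2.02 lies outside [1.04, 7.32], so reliability is low).

Prediction calculation:
ŷ = 11.7202 + 3.9465 × (-2.02)
ŷ = 3.7483

Reliability:
- Data range: x ∈ [1.04, 7.32]
- Prediction point: x = -2.02 is 3.06 units below the observed range → this is EXTRAPOLATION, not interpolation

Why that matters here:
- R² describes fit only over the sampled x values; it says nothing about behaviour beyond them
- There are no observations near this x to validate the fitted line there

Report the number if required, but flag clearly that it is an extrapolation.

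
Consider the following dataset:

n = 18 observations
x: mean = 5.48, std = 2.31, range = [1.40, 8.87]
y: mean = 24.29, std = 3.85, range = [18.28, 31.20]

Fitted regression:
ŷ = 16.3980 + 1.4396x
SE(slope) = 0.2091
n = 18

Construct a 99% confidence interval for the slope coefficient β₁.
The 99% CI for β₁ is (0.8289, 2.0503)

Confidence interval for the slope:

The 99% CI for β₁ is: β̂₁ ± t*(α/2, n-2) × SE(β̂₁)

Step 1: Find critical t-value
- Confidence level = 0.99
- Degrees of freedom = n - 2 = 18 - 2 = 16
- t*(α/2, 16) = 2.9208

Step 2: Calculate margin of error
Margin = 2.9208 × 0.2091 = 0.6107

Step 3: Construct interval
CI = 1.4396 ± 0.6107
CI = (0.8289, 2.0503)

Interpretation: intervals built this way capture the true β₁ in 99% of repeated samples; here the plausible range for the per-unit effect of x on y is 0.8289 to 2.0503.
Both endpoints are positive, so the data support a genuinely positive slope at this confidence level.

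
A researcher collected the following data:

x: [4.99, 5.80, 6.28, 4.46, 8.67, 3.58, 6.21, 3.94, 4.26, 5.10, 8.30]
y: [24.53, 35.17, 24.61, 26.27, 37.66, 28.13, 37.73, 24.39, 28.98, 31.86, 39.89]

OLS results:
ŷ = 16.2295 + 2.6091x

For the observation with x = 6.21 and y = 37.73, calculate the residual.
Residual = 5.2980

The residual is the difference between the actual value and the predicted value:

Residual = y - ŷ

Step 1: Calculate predicted value
ŷ = 16.2295 + 2.6091 × 6.21
ŷ = 32.4320

Step 2: Calculate residual
Residual = 37.73 - 32.4320
Residual = 5.2980

Sign check: y > ŷ, so the point is above the line and the fit underestimates here.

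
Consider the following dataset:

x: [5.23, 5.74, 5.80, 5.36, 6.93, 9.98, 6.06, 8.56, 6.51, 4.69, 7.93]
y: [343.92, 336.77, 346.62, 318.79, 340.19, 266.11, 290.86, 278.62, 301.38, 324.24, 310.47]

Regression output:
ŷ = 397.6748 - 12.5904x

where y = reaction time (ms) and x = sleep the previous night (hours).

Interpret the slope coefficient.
For each additional hour of sleep, predicted reaction time decreases by approximately 12.5904 ms.

The slope β₁ = -12.5904 gives the rate at which the fitted reaction time changes with sleep.

Interpretation:
- Sleep up by 1 hour → predicted reaction time decreases by 12.5904 ms
- The effect is assumed constant over the observed range of x (linearity)

(β₀ = 397.6748 is the fitted value at x = 0 and is not part of the slope interpretation.)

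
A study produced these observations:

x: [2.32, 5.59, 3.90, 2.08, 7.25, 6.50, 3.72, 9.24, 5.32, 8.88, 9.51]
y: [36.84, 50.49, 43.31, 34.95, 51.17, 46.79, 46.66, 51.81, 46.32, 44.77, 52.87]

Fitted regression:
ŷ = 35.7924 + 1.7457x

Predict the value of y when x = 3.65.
ŷ = 42.1642

To predict y for x = 3.65, substitute into the regression equation:

ŷ = 35.7924 + 1.7457 × 3.65
ŷ = 35.7924 + 6.3718
ŷ = 42.1642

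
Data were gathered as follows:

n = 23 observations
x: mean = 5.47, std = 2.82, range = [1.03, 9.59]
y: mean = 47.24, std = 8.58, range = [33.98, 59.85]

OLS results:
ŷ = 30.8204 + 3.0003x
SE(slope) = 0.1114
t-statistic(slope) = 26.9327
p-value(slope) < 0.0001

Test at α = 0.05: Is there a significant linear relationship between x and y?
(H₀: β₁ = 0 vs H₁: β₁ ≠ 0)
p-value < 0.0001 < α = 0.05, so we reject H₀. The relationship is significant.

Hypothesis test for the slope coefficient:

H₀: β₁ = 0 (no linear relationship)
H₁: β₁ ≠ 0 (linear relationship exists)

Test statistic: t = β̂₁ / SE(β̂₁) = 3.0003 / 0.1114 = 26.9327

With df = 21, the two-sided p-value for |t| = 26.9327 is <0.0001.

Decision rule: reject H₀ if p-value < α.
p-value < 0.0001 < α = 0.05 → reject H₀.

At α = 0.05 the data do provide convincing evidence of a nonzero slope.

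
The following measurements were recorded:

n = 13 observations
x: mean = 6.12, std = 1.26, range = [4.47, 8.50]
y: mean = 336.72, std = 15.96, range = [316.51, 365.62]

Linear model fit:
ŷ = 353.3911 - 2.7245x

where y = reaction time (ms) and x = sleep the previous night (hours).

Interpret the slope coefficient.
For each additional hour of sleep, predicted reaction time decreases by approximately 2.7245 ms.

β₁ = -2.7245 is the change in predicted reaction time (ms) per additional hour of sleep.

Interpretation:
- Sleep up by 1 hour → predicted reaction time decreases by 2.7245 ms
- The effect is assumed constant over the observed range of x (linearity)

(β₀ = 353.3911 is the fitted value at x = 0 and is not part of the slope interpretation.)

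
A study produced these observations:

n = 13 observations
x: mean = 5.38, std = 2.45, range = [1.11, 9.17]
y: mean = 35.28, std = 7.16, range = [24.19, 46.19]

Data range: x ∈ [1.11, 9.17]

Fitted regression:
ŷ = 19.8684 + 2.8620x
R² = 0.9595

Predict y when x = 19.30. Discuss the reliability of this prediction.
ŷ = 75.1050 (extrapolation — x = 19.30 lies outside [1.11, 9.17], so reliability is low).

Prediction calculation:
ŷ = 19.8684 + 2.8620 × 19.30
ŷ = 75.1050

Reliability:
- Data range: x ∈ [1.11, 9.17]
- Prediction point: x = 19.30 is 10.13 units above the observed range → this is EXTRAPOLATION, not interpolation

Why that matters here:
- Real relationships often flatten, saturate, or turn nonlinear at extremes
- There are no observations near this x to validate the fitted line there
- The standard error of prediction grows with (x − x̄)², and x = 19.30 is far from x̄ = 5.38

Report the number if required, but flag clearly that it is an extrapolation.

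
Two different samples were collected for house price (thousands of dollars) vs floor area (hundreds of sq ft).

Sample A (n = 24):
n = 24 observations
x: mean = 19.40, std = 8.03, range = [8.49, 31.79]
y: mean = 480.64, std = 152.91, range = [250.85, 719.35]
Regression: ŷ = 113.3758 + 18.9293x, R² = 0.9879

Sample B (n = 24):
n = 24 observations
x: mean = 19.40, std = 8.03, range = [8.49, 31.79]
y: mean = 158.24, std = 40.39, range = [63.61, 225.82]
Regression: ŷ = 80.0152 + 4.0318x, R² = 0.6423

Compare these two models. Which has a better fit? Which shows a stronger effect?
Model A has the better fit (R² = 0.9879 vs 0.6423). Model A shows the stronger effect (|β₁| = 18.9293 vs 4.0318).

Model Comparison:

Fit — compare R²:
- Model A: R² = 0.9879 → 98.79% of variance in house price explained
- Model B: R² = 0.6423 → 64.23% of variance in house price explained
- 0.9879 > 0.6423 → Model A has the better fit

Effect size (slope magnitude):
- Model A: β₁ = 18.9293 → predicted house price rises 18.9293 thousand dollars per additional hundred sq ft of floor area
- Model B: β₁ = 4.0318 → predicted house price rises 4.0318 thousand dollars per additional hundred sq ft of floor area
- |18.9293| > |4.0318| → Model A shows the stronger marginal effect

Note: The two samples could reflect different populations, time periods, or measurement quality.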